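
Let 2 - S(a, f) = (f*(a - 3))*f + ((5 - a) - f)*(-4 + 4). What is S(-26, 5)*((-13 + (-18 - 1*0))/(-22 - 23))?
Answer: 22537/45 ≈ 500.82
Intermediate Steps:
S(a, f) = 2 - f**2*(-3 + a) (S(a, f) = 2 - ((f*(a - 3))*f + ((5 - a) - f)*(-4 + 4)) = 2 - ((f*(-3 + a))*f + (5 - a - f)*0) = 2 - (f**2*(-3 + a) + 0) = 2 - f**2*(-3 + a))
S(-26, 5)*((-13 + (-18 - 1*0))/(-22 - 23)) = (2 + 3*5**2 - 1*(-26)*5**2)*((-13 + (-18 - 1*0))/(-22 - 23)) = (2 + 3*25 - 1*(-26)*25)*((-13 + (-18 + 0))/(-45)) = (2 + 75 + 650)*((-13 - 18)*(-1/45)) = 727*(-31*(-1/45)) = 727*(31/45) = 22537/45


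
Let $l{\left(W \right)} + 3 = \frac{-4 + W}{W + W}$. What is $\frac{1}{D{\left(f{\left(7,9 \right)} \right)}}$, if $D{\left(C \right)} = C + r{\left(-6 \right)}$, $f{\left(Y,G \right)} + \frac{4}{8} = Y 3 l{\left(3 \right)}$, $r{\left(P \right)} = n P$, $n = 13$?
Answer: $- \frac{1}{145} \approx -0.0068966$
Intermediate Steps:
$l{\left(W \right)} = -3 + \frac{-4 + W}{2 W}$ ($l{\left(W \right)} = -3 + \frac{-4 + W}{W + W} = -3 + \frac{-4 + W}{2 W}$)
$r{\left(P \right)} = 13 P$
$f{\left(Y,G \right)} = - \frac{1}{2} - \frac{19 Y}{2}$ ($f{\left(Y,G \right)} = - \frac{1}{2} + Y 3 \left(- \frac{5}{2} - \frac{2}{3}\right) = - \frac{1}{2} + 3 Y \left(- \frac{5}{2} - \frac{2}{3}\right) = - \frac{1}{2} + 3 Y \left(- \frac{19}{6}\right) = - \frac{1}{2} - \frac{19 Y}{2}$)
$D{\left(C \right)} = -78 + C$ ($D{\left(C \right)} = C + 13 \left(-6\right) = C - 78 = -78 + C$)
$\frac{1}{D{\left(f{\left(7,9 \right)} \right)}} = \frac{1}{-78 - 67} = \frac{1}{-145} = - \frac{1}{145}$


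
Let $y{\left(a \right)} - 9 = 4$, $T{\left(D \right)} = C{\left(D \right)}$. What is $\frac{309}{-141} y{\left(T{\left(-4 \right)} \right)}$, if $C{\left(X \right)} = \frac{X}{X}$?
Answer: $- \frac{1339}{47} \approx -28.489$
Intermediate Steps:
$C{\left(X \right)} = 1$
$T{\left(D \right)} = 1$
$y{\left(a \right)} = 13$ ($y{\left(a \right)} = 9 + 4 = 13$)
$\frac{309}{-141} y{\left(T{\left(-4 \right)} \right)} = \frac{309}{-141} \cdot 13 = 309 \left(- \frac{1}{141}\right) 13 = \left(- \frac{103}{47}\right) 13 = - \frac{1339}{47}$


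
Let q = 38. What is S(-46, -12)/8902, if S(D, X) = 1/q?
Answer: 1/338276 ≈ 2.9562e-6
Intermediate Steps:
S(D, X) = 1/38
S(-46, -12)/8902 = (1/38)/8902 = (1/38)*(1/8902) = 1/338276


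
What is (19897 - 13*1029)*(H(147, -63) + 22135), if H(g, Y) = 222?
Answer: 145767640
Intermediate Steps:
(19897 - 13*1029)*(H(147, -63) + 22135) = (19897 - 13*1029)*(222 + 22135) = (19897 - 13377)*22357 = 6520*22357 = 145767640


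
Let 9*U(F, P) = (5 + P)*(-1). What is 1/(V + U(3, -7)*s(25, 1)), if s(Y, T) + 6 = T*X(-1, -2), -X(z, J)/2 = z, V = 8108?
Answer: 9/72964 ≈ 0.00012335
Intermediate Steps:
X(z, J) = -2*z
U(F, P) = -5/9 - P/9 (U(F, P) = ((5 + P)*(-1))/9 = (-5 - P)/9 = -5/9 - P/9)
s(Y, T) = -6 + 2*T (s(Y, T) = -6 + T*(-2*(-1)) = -6 + T*2 = -6 + 2*T)
1/(V + U(3, -7)*s(25, 1)) = 1/(8108 + (-5/9 - ⅑*(-7))*(-6 + 2*1)) = 1/(8108 + (-5/9 + 7/9)*(-6 + 2)) = 1/(8108 + (2/9)*(-4)) = 1/(8108 - 8/9) = 1/(72964/9) = 9/72964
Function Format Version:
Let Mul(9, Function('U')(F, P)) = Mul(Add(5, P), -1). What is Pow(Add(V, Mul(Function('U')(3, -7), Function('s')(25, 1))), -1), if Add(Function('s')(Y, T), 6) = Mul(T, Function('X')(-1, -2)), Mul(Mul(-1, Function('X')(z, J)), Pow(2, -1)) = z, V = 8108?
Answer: Rational(9, 72964) ≈ 0.00012335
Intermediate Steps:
Function('X')(z, J) = Mul(-2, z)
Function('U')(F, P) = Add(Rational(-5, 9), Mul(Rational(-1, 9), P)) (Function('U')(F, P) = Mul(Rational(1, 9), Mul(Add(5, P), -1)) = Mul(Rational(1, 9), Add(-5, Mul(-1, P))) = Add(Rational(-5, 9), Mul(Rational(-1, 9), P)))
Function('s')(Y, T) = Add(-6, Mul(2, T)) (Function('s')(Y, T) = Add(-6, Mul(T, Mul(-2, -1))) = Add(-6, Mul(T, 2)) = Add(-6, Mul(2, T)))
Pow(Add(V, Mul(Function('U')(3, -7), Function('s')(25, 1))), -1) = Pow(Add(8108, Mul(Add(Rational(-5, 9), Mul(Rational(-1, 9), -7)), Add(-6, Mul(2, 1)))), -1) = Pow(Add(8108, Mul(Add(Rational(-5, 9), Rational(7, 9)), Add(-6, 2))), -1) = Pow(Add(8108, Mul(Rational(2, 9), -4)), -1) = Pow(Add(8108, Rational(-8, 9)), -1) = Pow(Rational(72964, 9), -1) = Rational(9, 72964)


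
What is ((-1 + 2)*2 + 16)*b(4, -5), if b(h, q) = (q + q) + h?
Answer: -108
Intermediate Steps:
b(h, q) = h + 2*q (b(h, q) = 2*q + h = h + 2*q)
((-1 + 2)*2 + 16)*b(4, -5) = ((-1 + 2)*2 + 16)*(4 + 2*(-5)) = (1*2 + 16)*(4 - 10) = (2 + 16)*(-6) = 18*(-6) = -108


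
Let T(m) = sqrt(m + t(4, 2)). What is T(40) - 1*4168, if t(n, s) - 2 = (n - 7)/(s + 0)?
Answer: -4168 + 9*sqrt(2)/2 ≈ -4161.6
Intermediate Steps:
t(n, s) = 2 + (-7 + n)/s (t(n, s) = 2 + (n - 7)/(s + 0) = 2 + (-7 + n)/s)
T(m) = sqrt(1/2 + m) (T(m) = sqrt(m + (-7 + 4 + 2*2)/2) = sqrt(m + (-7 + 4 + 4)/2) = sqrt(m + (1/2)*1) = sqrt(m + 1/2) = sqrt(1/2 + m))
T(40) - 1*4168 = sqrt(2 + 4*40)/2 - 1*4168 = sqrt(2 + 160)/2 - 4168 = sqrt(162)/2 - 4168 = (9*sqrt(2))/2 - 4168 = 9*sqrt(2)/2 - 4168 = -4168 + 9*sqrt(2)/2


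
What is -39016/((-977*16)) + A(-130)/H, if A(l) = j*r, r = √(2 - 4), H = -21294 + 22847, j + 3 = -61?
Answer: 4877/1954 - 64*I*√2/1553 ≈ 2.4959 - 0.058281*I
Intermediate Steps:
j = -64 (j = -3 - 61 = -64)
H = 1553
r = I*√2 (r = √(-2) = I*√2 ≈ 1.4142*I)
A(l) = -64*I*√2
-39016/((-977*16)) + A(-130)/H = -39016/((-977*16)) - 64*I*√2/1553 = -39016/(-15632) - 64*I*√2*(1/1553) = -39016*(-1/15632) - 64*I*√2/1553 = 4877/1954 - 64*I*√2/1553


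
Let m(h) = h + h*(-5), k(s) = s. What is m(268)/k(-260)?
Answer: 268/65 ≈ 4.1231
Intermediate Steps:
m(h) = -4*h (m(h) = h - 5*h = -4*h)
m(268)/k(-260) = -4*268/(-260) = -1072*(-1/260) = 268/65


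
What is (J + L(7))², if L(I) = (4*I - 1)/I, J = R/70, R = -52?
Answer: 11881/1225 ≈ 9.6988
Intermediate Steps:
J = -26/35 (J = -52/70 = -52*1/70 = -26/35 ≈ -0.74286)
L(I) = (-1 + 4*I)/I
(J + L(7))² = (-26/35 + (4 - 1/7))² = (-26/35 + (4 - 1*⅐))² = (-26/35 + (4 - ⅐))² = (-26/35 + 27/7)² = (109/35)² = 11881/1225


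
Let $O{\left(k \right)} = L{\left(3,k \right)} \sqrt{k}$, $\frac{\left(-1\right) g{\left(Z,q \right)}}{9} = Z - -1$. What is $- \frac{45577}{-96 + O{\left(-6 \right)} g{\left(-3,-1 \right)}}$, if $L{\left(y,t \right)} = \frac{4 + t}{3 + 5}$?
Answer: $\frac{2916928}{6225} - \frac{45577 i \sqrt{6}}{2075} \approx 468.58 - 53.803 i$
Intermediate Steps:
$L{\left(y,t \right)} = \frac{1}{2} + \frac{t}{8}$ ($L{\left(y,t \right)} = \frac{4 + t}{8} = \left(4 + t\right) \frac{1}{8} = \frac{1}{2} + \frac{t}{8}$)
$g{\left(Z,q \right)} = -9 - 9 Z$ ($g{\left(Z,q \right)} = - 9 \left(Z - -1\right) = - 9 \left(Z + 1\right) = - 9 \left(1 + Z\right) = -9 - 9 Z$)
$O{\left(k \right)} = \sqrt{k} \left(\frac{1}{2} + \frac{k}{8}\right)$ ($O{\left(k \right)} = \left(\frac{1}{2} + \frac{k}{8}\right) \sqrt{k} = \sqrt{k} \left(\frac{1}{2} + \frac{k}{8}\right)$)
$- \frac{45577}{-96 + O{\left(-6 \right)} g{\left(-3,-1 \right)}} = - \frac{45577}{-96 + \frac{\sqrt{-6} \left(4 - 6\right)}{8} \left(-9 - -27\right)} = - \frac{45577}{-96 + \frac{1}{8} i \sqrt{6} \left(-2\right) \left(-9 + 27\right)} = - \frac{45577}{-96 + - \frac{i \sqrt{6}}{4} \cdot 18} = - \frac{45577}{-96 - \frac{9 i \sqrt{6}}{2}}$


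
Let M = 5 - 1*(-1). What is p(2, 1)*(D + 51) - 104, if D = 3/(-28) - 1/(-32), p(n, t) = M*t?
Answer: 22573/112 ≈ 201.54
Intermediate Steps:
M = 6 (M = 5 + 1 = 6)
p(n, t) = 6*t
D = -17/224 (D = 3*(-1/28) - 1*(-1/32) = -3/28 + 1/32 = -17/224 ≈ -0.075893)
p(2, 1)*(D + 51) - 104 = (6*1)*(-17/224 + 51) - 104 = 6*(11407/224) - 104 = 34221/112 - 104 = 22573/112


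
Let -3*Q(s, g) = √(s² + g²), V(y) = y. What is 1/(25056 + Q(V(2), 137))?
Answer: 225504/5650209451 + 3*√18773/5650209451 ≈ 3.9983e-5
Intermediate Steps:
Q(s, g) = -√(g² + s²)/3 (Q(s, g) = -√(s² + g²)/3 = -√(g² + s²)/3)
1/(25056 + Q(V(2), 137)) = 1/(25056 - √(137² + 2²)/3) = 1/(25056 - √(18769 + 4)/3) = 1/(25056 - √18773/3)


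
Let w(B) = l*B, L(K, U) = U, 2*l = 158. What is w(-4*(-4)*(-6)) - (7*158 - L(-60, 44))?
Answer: -8646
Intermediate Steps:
l = 79 (l = (½)*158 = 79)
w(B) = 79*B
w(-4*(-4)*(-6)) - (7*158 - L(-60, 44)) = 79*(-4*(-4)*(-6)) - (7*158 - 1*44) = 79*(16*(-6)) - (1106 - 44) = 79*(-96) - 1*1062 = -7584 - 1062 = -8646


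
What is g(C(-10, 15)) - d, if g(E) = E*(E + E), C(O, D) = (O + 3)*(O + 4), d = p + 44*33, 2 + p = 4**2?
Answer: 2062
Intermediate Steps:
p = 14 (p = -2 + 4**2 = -2 + 16 = 14)
d = 1466 (d = 14 + 44*33 = 14 + 1452 = 1466)
C(O, D) = (3 + O)*(4 + O)
g(E) = 2*E**2 (g(E) = E*(2*E) = 2*E**2)
g(C(-10, 15)) - d = 2*(12 + (-10)**2 + 7*(-10))**2 - 1*1466 = 2*(12 + 100 - 70)**2 - 1466 = 2*42**2 - 1466 = 2*1764 - 1466 = 3528 - 1466 = 2062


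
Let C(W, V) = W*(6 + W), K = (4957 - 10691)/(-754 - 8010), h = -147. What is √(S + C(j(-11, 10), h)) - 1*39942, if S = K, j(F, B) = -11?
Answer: -39942 + √1068669014/4382 ≈ -39935.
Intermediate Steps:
K = 2867/4382 (K = -5734/(-8764) = -5734*(-1/8764) = 2867/4382 ≈ 0.65427)
S = 2867/4382 ≈ 0.65427
√(S + C(j(-11, 10), h)) - 1*39942 = √(2867/4382 - 11*(6 - 11)) - 1*39942 = √(2867/4382 - 11*(-5)) - 39942 = √(2867/4382 + 55) - 39942 = √(243877/4382) - 39942 = √1068669014/4382 - 39942 = -39942 + √1068669014/4382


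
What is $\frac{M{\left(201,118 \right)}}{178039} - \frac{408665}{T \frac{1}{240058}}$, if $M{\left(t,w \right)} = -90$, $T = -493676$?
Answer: $\frac{8733106920914695}{43946790682} \approx 1.9872 \cdot 10^{5}$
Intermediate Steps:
$\frac{M{\left(201,118 \right)}}{178039} - \frac{408665}{T \frac{1}{240058}} = - \frac{90}{178039} - \frac{408665}{\left(-493676\right) \frac{1}{240058}} = \left(-90\right) \frac{1}{178039} - \frac{408665}{\left(-493676\right) \frac{1}{240058}} = - \frac{90}{178039} - \frac{408665}{- \frac{246838}{120029}} = - \frac{90}{178039} - - \frac{49051651285}{246838} = - \frac{90}{178039} + \frac{49051651285}{246838} = \frac{8733106920914695}{43946790682}$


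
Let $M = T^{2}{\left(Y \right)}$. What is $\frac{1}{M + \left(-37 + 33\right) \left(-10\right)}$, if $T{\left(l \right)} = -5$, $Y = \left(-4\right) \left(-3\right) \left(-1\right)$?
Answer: $\frac{1}{65} \approx 0.015385$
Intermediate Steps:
$Y = -12$ ($Y = 12 \left(-1\right) = -12$)
$M = 25$ ($M = \left(-5\right)^{2} = 25$)
$\frac{1}{M + \left(-37 + 33\right) \left(-10\right)} = \frac{1}{25 + \left(-37 + 33\right) \left(-10\right)} = \frac{1}{25 - -40} = \frac{1}{25 + 40} = \frac{1}{65}$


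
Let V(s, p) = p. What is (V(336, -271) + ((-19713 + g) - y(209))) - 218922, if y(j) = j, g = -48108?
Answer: -287223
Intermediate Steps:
(V(336, -271) + ((-19713 + g) - y(209))) - 218922 = (-271 + ((-19713 - 48108) - 1*209)) - 218922 = (-271 + (-67821 - 209)) - 218922 = (-271 - 68030) - 218922 = -68301 - 218922 = -287223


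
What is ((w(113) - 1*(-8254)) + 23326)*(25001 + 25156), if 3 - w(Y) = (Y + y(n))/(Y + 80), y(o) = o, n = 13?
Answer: 305726626701/193 ≈ 1.5841e+9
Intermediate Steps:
w(Y) = 3 - (13 + Y)/(80 + Y) (w(Y) = 3 - (Y + 13)/(Y + 80) = 3 - (13 + Y)/(80 + Y))
((w(113) - 1*(-8254)) + 23326)*(25001 + 25156) = (((227 + 2*113)/(80 + 113) - 1*(-8254)) + 23326)*(25001 + 25156) = (((227 + 226)/193 + 8254) + 23326)*50157 = (((1/193)*453 + 8254) + 23326)*50157 = ((453/193 + 8254) + 23326)*50157 = (1593475/193 + 23326)*50157 = (6095393/193)*50157 = 305726626701/193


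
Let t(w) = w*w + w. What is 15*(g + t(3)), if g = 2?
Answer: 210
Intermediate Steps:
t(w) = w + w² (t(w) = w² + w = w + w²)
15*(g + t(3)) = 15*(2 + 3*(1 + 3)) = 15*(2 + 3*4) = 15*(2 + 12) = 15*14 = 210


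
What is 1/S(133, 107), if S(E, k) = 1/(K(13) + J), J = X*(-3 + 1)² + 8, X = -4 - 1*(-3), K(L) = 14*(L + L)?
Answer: 368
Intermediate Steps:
K(L) = 28*L (K(L) = 14*(2*L) = 28*L)
X = -1 (X = -4 + 3 = -1)
J = 4 (J = -(-3 + 1)² + 8 = -1*(-2)² + 8 = -1*4 + 8 = -4 + 8 = 4)
S(E, k) = 1/368 (S(E, k) = 1/(28*13 + 4) = 1/(364 + 4) = 1/368)
1/S(133, 107) = 1/(1/368) = 368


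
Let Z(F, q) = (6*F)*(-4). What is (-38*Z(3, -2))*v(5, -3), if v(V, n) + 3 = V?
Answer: 5472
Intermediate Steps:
Z(F, q) = -24*F
v(V, n) = -3 + V
(-38*Z(3, -2))*v(5, -3) = (-(-912)*3)*(-3 + 5) = -38*(-72)*2 = 2736*2 = 5472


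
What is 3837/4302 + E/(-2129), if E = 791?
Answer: 1588697/3052986 ≈ 0.52037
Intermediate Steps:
3837/4302 + E/(-2129) = 3837/4302 + 791/(-2129) = 3837*(1/4302) + 791*(-1/2129) = 1279/1434 - 791/2129 = 1588697/3052986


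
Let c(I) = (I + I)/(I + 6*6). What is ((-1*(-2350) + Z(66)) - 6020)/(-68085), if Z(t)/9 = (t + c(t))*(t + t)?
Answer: -1296682/1157445 ≈ -1.1203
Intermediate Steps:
c(I) = 2*I/(36 + I) (c(I) = (2*I)/(I + 36) = (2*I)/(36 + I) = 2*I/(36 + I))
Z(t) = 18*t*(t + 2*t/(36 + t)) (Z(t) = 9*((t + 2*t/(36 + t))*(t + t)) = 9*((t + 2*t/(36 + t))*(2*t)) = 9*(2*t*(t + 2*t/(36 + t))) = 18*t*(t + 2*t/(36 + t)))
((-1*(-2350) + Z(66)) - 6020)/(-68085) = ((-1*(-2350) + 18*66**2*(38 + 66)/(36 + 66)) - 6020)/(-68085) = ((2350 + 18*4356*104/102) - 6020)*(-1/68085) = ((2350 + 18*4356*(1/102)*104) - 6020)*(-1/68085) = ((2350 + 1359072/17) - 6020)*(-1/68085) = (1399022/17 - 6020)*(-1/68085) = (1296682/17)*(-1/68085) = -1296682/1157445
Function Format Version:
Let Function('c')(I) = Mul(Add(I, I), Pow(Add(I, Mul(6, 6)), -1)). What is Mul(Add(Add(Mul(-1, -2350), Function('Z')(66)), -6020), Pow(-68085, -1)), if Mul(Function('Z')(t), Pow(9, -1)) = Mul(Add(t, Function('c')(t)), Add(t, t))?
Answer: Rational(-1296682, 1157445) ≈ -1.1203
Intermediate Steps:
Function('c')(I) = Mul(2, I, Pow(Add(36, I), -1)) (Function('c')(I) = Mul(Mul(2, I), Pow(Add(I, 36), -1)) = Mul(Mul(2, I), Pow(Add(36, I), -1)) = Mul(2, I, Pow(Add(36, I), -1)))
Function('Z')(t) = Mul(18, t, Add(t, Mul(2, t, Pow(Add(36, t), -1)))) (Function('Z')(t) = Mul(9, Mul(Add(t, Mul(2, t, Pow(Add(36, t), -1))), Add(t, t))) = Mul(9, Mul(Add(t, Mul(2, t, Pow(Add(36, t), -1))), Mul(2, t))) = Mul(9, Mul(2, t, Add(t, Mul(2, t, Pow(Add(36, t), -1))))) = Mul(18, t, Add(t, Mul(2, t, Pow(Add(36, t), -1)))))
Mul(Add(Add(Mul(-1, -2350), Function('Z')(66)), -6020), Pow(-68085, -1)) = Mul(Add(Add(Mul(-1, -2350), Mul(18, Pow(66, 2), Pow(Add(36, 66), -1), Add(38, 66))), -6020), Pow(-68085, -1)) = Mul(Add(Add(2350, Mul(18, 4356, Pow(102, -1), 104)), -6020), Rational(-1, 68085)) = Mul(Add(Add(2350, Mul(18, 4356, Rational(1, 102), 104)), -6020), Rational(-1, 68085)) = Mul(Add(Add(2350, Rational(1359072, 17)), -6020), Rational(-1, 68085)) = Mul(Add(Rational(1399022, 17), -6020), Rational(-1, 68085)) = Mul(Rational(1296682, 17), Rational(-1, 68085)) = Rational(-1296682, 1157445)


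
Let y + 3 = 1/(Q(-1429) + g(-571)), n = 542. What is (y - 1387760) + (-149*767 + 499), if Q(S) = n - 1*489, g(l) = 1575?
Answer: -2444518515/1628 ≈ -1.5015e+6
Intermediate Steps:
Q(S) = 53 (Q(S) = 542 - 1*489 = 542 - 489 = 53)
y = -4883/1628 (y = -3 + 1/(53 + 1575) = -3 + 1/1628 = -4883/1628 ≈ -2.9994)
(y - 1387760) + (-149*767 + 499) = (-4883/1628 - 1387760) + (-149*767 + 499) = -2259278163/1628 + (-114283 + 499) = -2259278163/1628 - 113784 = -2444518515/1628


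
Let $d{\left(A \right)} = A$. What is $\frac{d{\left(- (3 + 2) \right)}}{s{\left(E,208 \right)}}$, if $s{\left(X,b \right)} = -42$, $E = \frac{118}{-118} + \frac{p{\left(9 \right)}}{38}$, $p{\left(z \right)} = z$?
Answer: $\frac{5}{42} \approx 0.11905$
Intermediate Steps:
$E = - \frac{29}{38}$ ($E = \frac{118}{-118} + \frac{9}{38} = 118 \left(- \frac{1}{118}\right) + 9 \cdot \frac{1}{38} = -1 + \frac{9}{38} = - \frac{29}{38} \approx -0.76316$)
$\frac{d{\left(- (3 + 2) \right)}}{s{\left(E,208 \right)}} = \frac{\left(-1\right) \left(3 + 2\right)}{-42} = \left(-1\right) 5 \left(- \frac{1}{42}\right) = \left(-5\right) \left(- \frac{1}{42}\right) = \frac{5}{42}$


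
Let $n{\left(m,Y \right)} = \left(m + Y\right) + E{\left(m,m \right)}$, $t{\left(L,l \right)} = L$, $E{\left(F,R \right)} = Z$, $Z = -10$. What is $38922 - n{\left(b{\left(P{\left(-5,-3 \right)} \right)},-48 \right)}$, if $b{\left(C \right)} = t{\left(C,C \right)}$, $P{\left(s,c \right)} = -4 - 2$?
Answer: $38986$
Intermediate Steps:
$E{\left(F,R \right)} = -10$
$P{\left(s,c \right)} = -6$
$b{\left(C \right)} = C$
$n{\left(m,Y \right)} = -10 + Y + m$ ($n{\left(m,Y \right)} = \left(m + Y\right) - 10 = \left(Y + m\right) - 10 = -10 + Y + m$)
$38922 - n{\left(b{\left(P{\left(-5,-3 \right)} \right)},-48 \right)} = 38922 - \left(-10 - 48 - 6\right) = 38922 - -64 = 38922 + 64 = 38986$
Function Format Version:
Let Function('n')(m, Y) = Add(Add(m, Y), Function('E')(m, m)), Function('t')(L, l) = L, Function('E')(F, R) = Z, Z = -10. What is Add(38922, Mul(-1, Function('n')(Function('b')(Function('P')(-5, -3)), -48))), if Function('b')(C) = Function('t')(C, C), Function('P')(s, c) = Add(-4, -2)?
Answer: 38986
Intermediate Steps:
Function('E')(F, R) = -10
Function('P')(s, c) = -6
Function('b')(C) = C
Function('n')(m, Y) = Add(-10, Y, m) (Function('n')(m, Y) = Add(Add(m, Y), -10) = Add(Add(Y, m), -10) = Add(-10, Y, m))
Add(38922, Mul(-1, Function('n')(Function('b')(Function('P')(-5, -3)), -48))) = Add(38922, Mul(-1, Add(-10, -48, -6))) = Add(38922, Mul(-1, -64)) = Add(38922, 64) = 38986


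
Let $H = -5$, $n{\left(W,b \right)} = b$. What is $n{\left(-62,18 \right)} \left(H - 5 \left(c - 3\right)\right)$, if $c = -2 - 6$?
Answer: $900$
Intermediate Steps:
$c = -8$ ($c = -2 - 6 = -8$)
$n{\left(-62,18 \right)} \left(H - 5 \left(c - 3\right)\right) = 18 \left(-5 - 5 \left(-8 - 3\right)\right) = 18 \left(-5 - 5 \left(-11\right)\right) = 18 \left(-5 - -55\right) = 18 \left(-5 + 55\right) = 18 \cdot 50 = 900$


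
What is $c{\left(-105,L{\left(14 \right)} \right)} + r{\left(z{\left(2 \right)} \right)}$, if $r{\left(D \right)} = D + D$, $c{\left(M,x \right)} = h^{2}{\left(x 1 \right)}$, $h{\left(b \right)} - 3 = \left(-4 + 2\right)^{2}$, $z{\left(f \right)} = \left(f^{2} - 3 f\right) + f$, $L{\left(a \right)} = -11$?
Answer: $49$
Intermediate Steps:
$z{\left(f \right)} = f^{2} - 2 f$
$h{\left(b \right)} = 7$ ($h{\left(b \right)} = 3 + \left(-4 + 2\right)^{2} = 3 + \left(-2\right)^{2} = 3 + 4 = 7$)
$c{\left(M,x \right)} = 49$ ($c{\left(M,x \right)} = 7^{2} = 49$)
$r{\left(D \right)} = 2 D$
$c{\left(-105,L{\left(14 \right)} \right)} + r{\left(z{\left(2 \right)} \right)} = 49 + 2 \cdot 2 \left(-2 + 2\right) = 49 + 2 \cdot 2 \cdot 0 = 49 + 2 \cdot 0 = 49 + 0 = 49$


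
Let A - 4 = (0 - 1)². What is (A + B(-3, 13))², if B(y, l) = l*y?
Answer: 1156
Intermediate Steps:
A = 5 (A = 4 + (0 - 1)² = 4 + (-1)² = 4 + 1 = 5)
(A + B(-3, 13))² = (5 + 13*(-3))² = (5 - 39)² = (-34)² = 1156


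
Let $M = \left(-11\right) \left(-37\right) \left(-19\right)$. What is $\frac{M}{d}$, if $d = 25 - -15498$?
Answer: $- \frac{407}{817} \approx -0.49816$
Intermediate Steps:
$d = 15523$ ($d = 25 + 15498 = 15523$)
$M = -7733$ ($M = 407 \left(-19\right) = -7733$)
$\frac{M}{d} = - \frac{7733}{15523} = \left(-7733\right) \frac{1}{15523} = - \frac{407}{817}$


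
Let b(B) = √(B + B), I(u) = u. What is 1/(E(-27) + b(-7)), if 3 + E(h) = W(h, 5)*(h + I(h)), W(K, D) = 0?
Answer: -3/23 - I*√14/23 ≈ -0.13043 - 0.16268*I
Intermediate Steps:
b(B) = √2*√B (b(B) = √(2*B) = √2*√B)
E(h) = -3 (E(h) = -3 + 0*(h + h) = -3 + 0*(2*h) = -3 + 0 = -3)
1/(E(-27) + b(-7)) = 1/(-3 + √2*√(-7)) = 1/(-3 + √2*(I*√7)) = 1/(-3 + I*√14)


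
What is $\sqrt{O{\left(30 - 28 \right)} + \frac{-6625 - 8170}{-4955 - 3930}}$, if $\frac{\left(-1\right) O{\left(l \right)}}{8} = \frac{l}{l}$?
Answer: $\frac{i \sqrt{20003689}}{1777} \approx 2.5169 i$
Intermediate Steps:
$O{\left(l \right)} = -8$ ($O{\left(l \right)} = - 8 \frac{l}{l} = \left(-8\right) 1 = -8$)
$\sqrt{O{\left(30 - 28 \right)} + \frac{-6625 - 8170}{-4955 - 3930}} = \sqrt{-8 + \frac{-6625 - 8170}{-4955 - 3930}} = \sqrt{-8 - \frac{14795}{-8885}} = \sqrt{-8 - - \frac{2959}{1777}} = \sqrt{-8 + \frac{2959}{1777}} = \sqrt{- \frac{11257}{1777}} = \frac{i \sqrt{20003689}}{1777}$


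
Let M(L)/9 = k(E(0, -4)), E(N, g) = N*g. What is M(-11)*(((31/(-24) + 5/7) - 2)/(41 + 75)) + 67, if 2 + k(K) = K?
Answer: 218915/3248 ≈ 67.400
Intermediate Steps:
k(K) = -2 + K
M(L) = -18 (M(L) = 9*(-2 + 0*(-4)) = 9*(-2 + 0) = 9*(-2) = -18)
M(-11)*(((31/(-24) + 5/7) - 2)/(41 + 75)) + 67 = -18*((31/(-24) + 5/7) - 2)/(41 + 75) + 67 = -18*((31*(-1/24) + 5*(⅐)) - 2)/116 + 67 = -18*((-31/24 + 5/7) - 2)/116 + 67 = -18*(-97/168 - 2)/116 + 67 = -(-1299)/(28*116) + 67 = -18*(-433/19488) + 67 = 1299/3248 + 67 = 218915/3248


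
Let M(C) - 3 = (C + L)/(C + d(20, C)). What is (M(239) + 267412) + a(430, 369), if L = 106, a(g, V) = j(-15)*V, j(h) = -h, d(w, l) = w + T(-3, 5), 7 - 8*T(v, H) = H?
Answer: 283050530/1037 ≈ 2.7295e+5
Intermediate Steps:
T(v, H) = 7/8 - H/8
d(w, l) = 1/4 + w (d(w, l) = w + (7/8 - 1/8*5) = w + (7/8 - 5/8) = w + 1/4 = 1/4 + w)
a(g, V) = 15*V (a(g, V) = (-1*(-15))*V = 15*V)
M(C) = 3 + (106 + C)/(81/4 + C) (M(C) = 3 + (C + 106)/(C + (1/4 + 20)) = 3 + (106 + C)/(C + 81/4) = 3 + (106 + C)/(81/4 + C))
(M(239) + 267412) + a(430, 369) = ((667 + 16*239)/(81 + 4*239) + 267412) + 15*369 = ((667 + 3824)/(81 + 956) + 267412) + 5535 = (4491/1037 + 267412) + 5535 = 277310735/1037 + 5535 = 283050530/1037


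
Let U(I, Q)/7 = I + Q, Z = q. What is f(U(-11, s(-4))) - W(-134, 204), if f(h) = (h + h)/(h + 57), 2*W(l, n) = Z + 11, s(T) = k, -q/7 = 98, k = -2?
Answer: 11657/34 ≈ 342.85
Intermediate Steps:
q = -686 (q = -7*98 = -686)
s(T) = -2
Z = -686
U(I, Q) = 7*I + 7*Q (U(I, Q) = 7*(I + Q) = 7*I + 7*Q)
W(l, n) = -675/2 (W(l, n) = (-686 + 11)/2 = (1/2)*(-675) = -675/2)
f(h) = 2*h/(57 + h) (f(h) = (2*h)/(57 + h) = 2*h/(57 + h))
f(U(-11, s(-4))) - W(-134, 204) = 2*(7*(-11) + 7*(-2))/(57 + (7*(-11) + 7*(-2))) - 1*(-675/2) = 2*(-77 - 14)/(57 + (-77 - 14)) + 675/2 = 2*(-91)/(57 - 91) + 675/2 = 2*(-91)/(-34) + 675/2 = 2*(-91)*(-1/34) + 675/2 = 91/17 + 675/2 = 11657/34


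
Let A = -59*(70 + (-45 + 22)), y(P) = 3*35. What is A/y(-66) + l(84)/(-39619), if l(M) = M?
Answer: -109872307/4159995 ≈ -26.412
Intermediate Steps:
y(P) = 105
A = -2773 (A = -59*(70 - 23) = -59*47 = -2773)
A/y(-66) + l(84)/(-39619) = -2773/105 + 84/(-39619) = -2773*1/105 + 84*(-1/39619) = -2773/105 - 84/39619 = -109872307/4159995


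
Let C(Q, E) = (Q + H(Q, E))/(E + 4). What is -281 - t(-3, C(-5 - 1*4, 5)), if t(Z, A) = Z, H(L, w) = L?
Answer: -278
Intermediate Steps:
C(Q, E) = 2*Q/(4 + E) (C(Q, E) = (Q + Q)/(E + 4) = (2*Q)/(4 + E) = 2*Q/(4 + E))
-281 - t(-3, C(-5 - 1*4, 5)) = -281 - 1*(-3) = -281 + 3 = -278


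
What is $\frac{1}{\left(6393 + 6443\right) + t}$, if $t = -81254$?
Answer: $- \frac{1}{68418} \approx -1.4616 \cdot 10^{-5}$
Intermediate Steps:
$\frac{1}{\left(6393 + 6443\right) + t} = \frac{1}{\left(6393 + 6443\right) - 81254} = \frac{1}{12836 - 81254} = \frac{1}{-68418} = - \frac{1}{68418}$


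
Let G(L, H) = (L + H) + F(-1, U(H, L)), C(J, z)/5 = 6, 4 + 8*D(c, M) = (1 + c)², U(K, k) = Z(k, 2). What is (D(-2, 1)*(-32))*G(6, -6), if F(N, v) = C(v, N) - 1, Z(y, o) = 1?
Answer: 348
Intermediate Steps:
U(K, k) = 1
D(c, M) = -½ + (1 + c)²/8
C(J, z) = 30 (C(J, z) = 5*6 = 30)
F(N, v) = 29 (F(N, v) = 30 - 1 = 29)
G(L, H) = 29 + H + L (G(L, H) = (L + H) + 29 = (H + L) + 29 = 29 + H + L)
(D(-2, 1)*(-32))*G(6, -6) = ((-½ + (1 - 2)²/8)*(-32))*(29 - 6 + 6) = ((-½ + (⅛)*(-1)²)*(-32))*29 = ((-½ + (⅛)*1)*(-32))*29 = ((-½ + ⅛)*(-32))*29 = -3/8*(-32)*29 = 12*29 = 348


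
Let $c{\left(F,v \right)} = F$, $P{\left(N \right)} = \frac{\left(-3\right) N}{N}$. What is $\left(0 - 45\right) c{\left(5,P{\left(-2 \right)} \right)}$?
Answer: $-225$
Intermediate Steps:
$P{\left(N \right)} = -3$
$\left(0 - 45\right) c{\left(5,P{\left(-2 \right)} \right)} = \left(0 - 45\right) 5 = \left(-45\right) 5 = -225$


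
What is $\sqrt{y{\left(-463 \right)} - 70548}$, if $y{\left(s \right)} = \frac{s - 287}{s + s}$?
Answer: $\frac{3 i \sqrt{1680347843}}{463} \approx 265.61 i$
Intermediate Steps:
$y{\left(s \right)} = \frac{-287 + s}{2 s}$
$\sqrt{y{\left(-463 \right)} - 70548} = \sqrt{\frac{-287 - 463}{2 \left(-463\right)} - 70548} = \sqrt{\frac{1}{2} \left(- \frac{1}{463}\right) \left(-750\right) - 70548} = \sqrt{\frac{375}{463} - 70548} = \sqrt{- \frac{32663349}{463}} = \frac{3 i \sqrt{1680347843}}{463}$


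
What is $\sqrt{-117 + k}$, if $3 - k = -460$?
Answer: $\sqrt{346} \approx 18.601$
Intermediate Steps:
$k = 463$ ($k = 3 - -460 = 3 + 460 = 463$)
$\sqrt{-117 + k} = \sqrt{-117 + 463} = \sqrt{346}$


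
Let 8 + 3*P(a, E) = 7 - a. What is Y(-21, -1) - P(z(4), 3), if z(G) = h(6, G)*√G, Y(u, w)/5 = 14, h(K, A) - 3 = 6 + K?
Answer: 241/3 ≈ 80.333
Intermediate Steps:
h(K, A) = 9 + K (h(K, A) = 3 + (6 + K) = 9 + K)
Y(u, w) = 70 (Y(u, w) = 5*14 = 70)
z(G) = 15*√G (z(G) = (9 + 6)*√G = 15*√G)
P(a, E) = -⅓ - a/3 (P(a, E) = -8/3 + (7 - a)/3 = -8/3 + (7/3 - a/3) = -⅓ - a/3)
Y(-21, -1) - P(z(4), 3) = 70 - (-⅓ - 5*√4) = 70 - (-⅓ - 5*2) = 70 - (-⅓ - ⅓*30) = 70 - (-⅓ - 10) = 70 - 1*(-31/3) = 70 + 31/3 = 241/3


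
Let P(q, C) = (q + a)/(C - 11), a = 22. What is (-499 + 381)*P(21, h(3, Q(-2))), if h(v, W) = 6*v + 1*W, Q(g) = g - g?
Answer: -5074/7 ≈ -724.86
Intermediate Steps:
Q(g) = 0
h(v, W) = W + 6*v (h(v, W) = 6*v + W = W + 6*v)
P(q, C) = (22 + q)/(-11 + C) (P(q, C) = (q + 22)/(C - 11) = (22 + q)/(-11 + C))
(-499 + 381)*P(21, h(3, Q(-2))) = (-499 + 381)*((22 + 21)/(-11 + (0 + 6*3))) = -118*43/(-11 + (0 + 18)) = -118*43/(-11 + 18) = -118*43/7 = -5074/7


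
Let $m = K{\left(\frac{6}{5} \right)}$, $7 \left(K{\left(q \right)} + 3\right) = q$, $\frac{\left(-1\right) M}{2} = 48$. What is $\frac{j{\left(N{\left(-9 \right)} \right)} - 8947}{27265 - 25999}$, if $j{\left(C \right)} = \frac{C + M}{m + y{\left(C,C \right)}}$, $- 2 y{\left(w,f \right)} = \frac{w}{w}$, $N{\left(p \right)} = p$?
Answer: $- \frac{2077301}{294978} \approx -7.0422$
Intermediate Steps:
$M = -96$ ($M = \left(-2\right) 48 = -96$)
$y{\left(w,f \right)} = - \frac{1}{2}$ ($y{\left(w,f \right)} = - \frac{w \frac{1}{w}}{2} = \left(- \frac{1}{2}\right) 1 = - \frac{1}{2}$)
$K{\left(q \right)} = -3 + \frac{q}{7}$
$m = - \frac{99}{35}$ ($m = -3 + \frac{6 \cdot \frac{1}{5}}{7} = -3 + \frac{1}{7} \cdot \frac{6}{5} = -3 + \frac{6}{35} = - \frac{99}{35} \approx -2.8286$)
$j{\left(C \right)} = \frac{6720}{233} - \frac{70 C}{233}$ ($j{\left(C \right)} = \frac{C - 96}{- \frac{99}{35} - \frac{1}{2}} = \frac{-96 + C}{- \frac{233}{70}} = \left(-96 + C\right) \left(- \frac{70}{233}\right) = \frac{6720}{233} - \frac{70 C}{233}$)
$\frac{j{\left(N{\left(-9 \right)} \right)} - 8947}{27265 - 25999} = \frac{\left(\frac{6720}{233} - - \frac{630}{233}\right) - 8947}{27265 - 25999} = \frac{\left(\frac{6720}{233} + \frac{630}{233}\right) - 8947}{1266} = \left(\frac{7350}{233} - 8947\right) \frac{1}{1266} = \left(- \frac{2077301}{233}\right) \frac{1}{1266} = - \frac{2077301}{294978}$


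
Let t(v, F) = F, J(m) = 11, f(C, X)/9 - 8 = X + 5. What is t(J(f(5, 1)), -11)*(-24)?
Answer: 264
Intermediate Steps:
f(C, X) = 117 + 9*X (f(C, X) = 72 + 9*(X + 5) = 72 + 9*(5 + X) = 72 + (45 + 9*X) = 117 + 9*X)
t(J(f(5, 1)), -11)*(-24) = -11*(-24) = 264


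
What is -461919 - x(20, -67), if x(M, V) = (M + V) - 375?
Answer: -461497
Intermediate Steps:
x(M, V) = -375 + M + V
-461919 - x(20, -67) = -461919 - (-375 + 20 - 67) = -461919 - 1*(-422) = -461919 + 422 = -461497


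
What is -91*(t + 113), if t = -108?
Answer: -455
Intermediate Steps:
-91*(t + 113) = -91*(-108 + 113) = -91*5 = -455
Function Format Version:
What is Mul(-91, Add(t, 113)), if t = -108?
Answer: -455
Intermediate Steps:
Mul(-91, Add(t, 113)) = Mul(-91, Add(-108, 113)) = Mul(-91, 5) = -455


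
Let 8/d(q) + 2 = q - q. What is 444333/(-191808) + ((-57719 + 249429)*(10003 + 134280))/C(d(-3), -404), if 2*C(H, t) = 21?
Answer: 31864888979339/12096 ≈ 2.6343e+9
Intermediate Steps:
d(q) = -4 (d(q) = 8/(-2 + (q - q)) = 8/(-2 + 0) = 8/(-2) = 8*(-½) = -4)
C(H, t) = 21/2 (C(H, t) = (½)*21 = 21/2)
444333/(-191808) + ((-57719 + 249429)*(10003 + 134280))/C(d(-3), -404) = 444333/(-191808) + ((-57719 + 249429)*(10003 + 134280))/(21/2) = 444333*(-1/191808) + (191710*144283)*(2/21) = -4003/1728 + 27660493930*(2/21) = -4003/1728 + 55320987860/21 = 31864888979339/12096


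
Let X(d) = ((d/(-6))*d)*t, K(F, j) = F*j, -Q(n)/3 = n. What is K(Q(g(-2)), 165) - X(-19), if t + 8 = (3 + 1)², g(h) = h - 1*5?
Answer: 11839/3 ≈ 3946.3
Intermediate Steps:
g(h) = -5 + h (g(h) = h - 5 = -5 + h)
t = 8 (t = -8 + (3 + 1)² = -8 + 4² = -8 + 16 = 8)
Q(n) = -3*n
X(d) = -4*d²/3 (X(d) = ((d/(-6))*d)*8 = ((d*(-⅙))*d)*8 = ((-d/6)*d)*8 = -d²/6*8 = -4*d²/3)
K(Q(g(-2)), 165) - X(-19) = -3*(-5 - 2)*165 - (-4)*(-19)²/3 = -3*(-7)*165 - (-4)*361/3 = 21*165 - 1*(-1444/3) = 3465 + 1444/3 = 11839/3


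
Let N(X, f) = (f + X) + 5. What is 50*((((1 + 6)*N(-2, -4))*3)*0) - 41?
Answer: -41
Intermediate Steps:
N(X, f) = 5 + X + f (N(X, f) = (X + f) + 5 = 5 + X + f)
50*((((1 + 6)*N(-2, -4))*3)*0) - 41 = 50*((((1 + 6)*(5 - 2 - 4))*3)*0) - 41 = 50*(((7*(-1))*3)*0) - 41 = 50*(-7*3*0) - 41 = 50*(-21*0) - 41 = 50*0 - 41 = 0 - 41 = -41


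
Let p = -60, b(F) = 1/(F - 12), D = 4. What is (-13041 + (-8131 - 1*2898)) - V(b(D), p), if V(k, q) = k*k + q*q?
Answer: -1770881/64 ≈ -27670.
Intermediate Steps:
b(F) = 1/(-12 + F)
V(k, q) = k² + q²
(-13041 + (-8131 - 1*2898)) - V(b(D), p) = (-13041 + (-8131 - 1*2898)) - ((1/(-12 + 4))² + (-60)²) = (-13041 + (-8131 - 2898)) - ((1/(-8))² + 3600) = (-13041 - 11029) - ((-⅛)² + 3600) = -24070 - (1/64 + 3600) = -24070 - 1*230401/64 = -24070 - 230401/64 = -1770881/64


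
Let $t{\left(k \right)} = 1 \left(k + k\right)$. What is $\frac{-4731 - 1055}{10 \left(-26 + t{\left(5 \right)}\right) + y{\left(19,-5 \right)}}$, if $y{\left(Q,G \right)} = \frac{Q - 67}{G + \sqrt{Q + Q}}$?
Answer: $\frac{419485}{12728} - \frac{8679 \sqrt{38}}{12728} \approx 28.754$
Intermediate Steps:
$t{\left(k \right)} = 2 k$ ($t{\left(k \right)} = 1 \cdot 2 k = 2 k$)
$y{\left(Q,G \right)} = \frac{-67 + Q}{G + \sqrt{2} \sqrt{Q}}$ ($y{\left(Q,G \right)} = \frac{-67 + Q}{G + \sqrt{2 Q}} = \frac{-67 + Q}{G + \sqrt{2} \sqrt{Q}}$)
$\frac{-4731 - 1055}{10 \left(-26 + t{\left(5 \right)}\right) + y{\left(19,-5 \right)}} = \frac{-4731 - 1055}{10 \left(-26 + 2 \cdot 5\right) + \frac{-67 + 19}{-5 + \sqrt{2} \sqrt{19}}} = - \frac{5786}{10 \left(-26 + 10\right) + \frac{1}{-5 + \sqrt{38}} \left(-48\right)} = - \frac{5786}{10 \left(-16\right) - \frac{48}{-5 + \sqrt{38}}} = - \frac{5786}{-160 - \frac{48}{-5 + \sqrt{38}}}$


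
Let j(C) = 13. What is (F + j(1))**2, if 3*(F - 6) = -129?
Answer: 576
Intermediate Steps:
F = -37 (F = 6 + (1/3)*(-129) = 6 - 43 = -37)
(F + j(1))**2 = (-37 + 13)**2 = (-24)**2 = 576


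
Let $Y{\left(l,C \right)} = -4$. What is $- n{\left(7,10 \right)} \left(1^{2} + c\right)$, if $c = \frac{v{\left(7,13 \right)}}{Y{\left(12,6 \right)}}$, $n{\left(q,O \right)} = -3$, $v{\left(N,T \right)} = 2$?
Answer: $\frac{3}{2} \approx 1.5$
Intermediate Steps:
$c = - \frac{1}{2}$ ($c = \frac{2}{-4} = 2 \left(- \frac{1}{4}\right) = - \frac{1}{2} \approx -0.5$)
$- n{\left(7,10 \right)} \left(1^{2} + c\right) = - \left(-3\right) \left(1^{2} - \frac{1}{2}\right) = - \left(-3\right) \left(1 - \frac{1}{2}\right) = - \frac{-3}{2} = \left(-1\right) \left(- \frac{3}{2}\right) = \frac{3}{2}$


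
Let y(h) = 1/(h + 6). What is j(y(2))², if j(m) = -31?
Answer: 961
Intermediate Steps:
y(h) = 1/(6 + h)
j(y(2))² = (-31)² = 961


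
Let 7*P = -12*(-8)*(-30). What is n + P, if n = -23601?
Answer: -168087/7 ≈ -24012.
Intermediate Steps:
P = -2880/7 (P = (-12*(-8)*(-30))/7 = (96*(-30))/7 = (⅐)*(-2880) = -2880/7 ≈ -411.43)
n + P = -23601 - 2880/7 = -168087/7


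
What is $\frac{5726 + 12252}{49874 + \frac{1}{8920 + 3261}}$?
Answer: $\frac{218990018}{607515195} \approx 0.36047$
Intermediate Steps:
$\frac{5726 + 12252}{49874 + \frac{1}{8920 + 3261}} = \frac{17978}{49874 + \frac{1}{12181}} = \frac{17978}{\frac{607515195}{12181}} = 17978 \cdot \frac{12181}{607515195} = \frac{218990018}{607515195}$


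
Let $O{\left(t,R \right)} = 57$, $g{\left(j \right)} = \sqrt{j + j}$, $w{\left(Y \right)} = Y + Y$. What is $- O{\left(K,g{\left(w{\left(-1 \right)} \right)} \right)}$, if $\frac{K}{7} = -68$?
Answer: $-57$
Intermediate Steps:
$w{\left(Y \right)} = 2 Y$
$K = -476$ ($K = 7 \left(-68\right) = -476$)
$g{\left(j \right)} = \sqrt{2} \sqrt{j}$ ($g{\left(j \right)} = \sqrt{2 j} = \sqrt{2} \sqrt{j}$)
$- O{\left(K,g{\left(w{\left(-1 \right)} \right)} \right)} = \left(-1\right) 57 = -57$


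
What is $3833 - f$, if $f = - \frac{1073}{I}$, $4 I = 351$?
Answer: $\frac{1349675}{351} \approx 3845.2$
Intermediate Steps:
$I = \frac{351}{4}$ ($I = \frac{1}{4} \cdot 351 = \frac{351}{4} \approx 87.75$)
$f = - \frac{4292}{351}$ ($f = - \frac{1073}{\frac{351}{4}} = \left(-1073\right) \frac{4}{351} = - \frac{4292}{351} \approx -12.228$)
$3833 - f = 3833 - - \frac{4292}{351} = 3833 + \frac{4292}{351} = \frac{1349675}{351}$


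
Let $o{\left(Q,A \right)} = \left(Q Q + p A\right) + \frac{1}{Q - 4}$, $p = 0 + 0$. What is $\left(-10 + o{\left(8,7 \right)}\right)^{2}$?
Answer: $\frac{47089}{16} \approx 2943.1$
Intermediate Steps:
$p = 0$
$o{\left(Q,A \right)} = Q^{2} + \frac{1}{-4 + Q}$ ($o{\left(Q,A \right)} = \left(Q Q + 0 A\right) + \frac{1}{Q - 4} = \left(Q^{2} + 0\right) + \frac{1}{-4 + Q} = Q^{2} + \frac{1}{-4 + Q}$)
$\left(-10 + o{\left(8,7 \right)}\right)^{2} = \left(-10 + \frac{1 + 8^{3} - 4 \cdot 8^{2}}{-4 + 8}\right)^{2} = \left(-10 + \frac{1 + 512 - 256}{4}\right)^{2} = \left(-10 + \frac{1}{4} \cdot 257\right)^{2} = \left(-10 + \frac{257}{4}\right)^{2} = \left(\frac{217}{4}\right)^{2} = \frac{47089}{16}$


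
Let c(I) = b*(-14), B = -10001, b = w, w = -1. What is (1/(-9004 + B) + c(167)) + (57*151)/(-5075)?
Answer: 4843772/393675 ≈ 12.304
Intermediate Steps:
b = -1
c(I) = 14 (c(I) = -1*(-14) = 14)
(1/(-9004 + B) + c(167)) + (57*151)/(-5075) = (1/(-9004 - 10001) + 14) + (57*151)/(-5075) = (1/(-19005) + 14) + 8607*(-1/5075) = (-1/19005 + 14) - 8607/5075 = 266069/19005 - 8607/5075 = 4843772/393675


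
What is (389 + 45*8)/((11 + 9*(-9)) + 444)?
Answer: 749/374 ≈ 2.0027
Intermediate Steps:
(389 + 45*8)/((11 + 9*(-9)) + 444) = (389 + 360)/((11 - 81) + 444) = 749/(-70 + 444) = 749/374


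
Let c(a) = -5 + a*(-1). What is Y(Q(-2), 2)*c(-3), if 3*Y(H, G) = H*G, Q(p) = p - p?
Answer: 0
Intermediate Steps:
c(a) = -5 - a
Q(p) = 0
Y(H, G) = G*H/3 (Y(H, G) = (H*G)/3 = (G*H)/3 = G*H/3)
Y(Q(-2), 2)*c(-3) = ((⅓)*2*0)*(-5 - 1*(-3)) = 0*(-5 + 3) = 0*(-2) = 0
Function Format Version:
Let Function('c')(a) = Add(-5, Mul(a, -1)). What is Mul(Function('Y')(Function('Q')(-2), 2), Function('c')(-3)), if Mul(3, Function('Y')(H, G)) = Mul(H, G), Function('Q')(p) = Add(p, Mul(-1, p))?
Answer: 0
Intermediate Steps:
Function('c')(a) = Add(-5, Mul(-1, a))
Function('Q')(p) = 0
Function('Y')(H, G) = Mul(Rational(1, 3), G, H) (Function('Y')(H, G) = Mul(Rational(1, 3), Mul(H, G)) = Mul(Rational(1, 3), Mul(G, H)) = Mul(Rational(1, 3), G, H))
Mul(Function('Y')(Function('Q')(-2), 2), Function('c')(-3)) = Mul(Mul(Rational(1, 3), 2, 0), Add(-5, Mul(-1, -3))) = Mul(0, Add(-5, 3)) = Mul(0, -2) = 0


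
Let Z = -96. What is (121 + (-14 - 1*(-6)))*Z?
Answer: -10848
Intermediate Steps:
(121 + (-14 - 1*(-6)))*Z = (121 + (-14 - 1*(-6)))*(-96) = (121 + (-14 + 6))*(-96) = (121 - 8)*(-96) = 113*(-96) = -10848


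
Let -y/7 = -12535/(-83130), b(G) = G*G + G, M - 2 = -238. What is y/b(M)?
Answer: -17549/922077960 ≈ -1.9032e-5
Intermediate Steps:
M = -236 (M = 2 - 238 = -236)
b(G) = G + G**2 (b(G) = G**2 + G = G + G**2)
y = -17549/16626 (y = -(-87745)/(-83130) = -(-87745)*(-1)/83130 = -7*2507/16626 = -17549/16626 ≈ -1.0555)
y/b(M) = -17549*(-1/(236*(1 - 236)))/16626 = -17549/(16626*((-236*(-235)))) = -17549/16626/55460 = -17549/16626*1/55460 = -17549/922077960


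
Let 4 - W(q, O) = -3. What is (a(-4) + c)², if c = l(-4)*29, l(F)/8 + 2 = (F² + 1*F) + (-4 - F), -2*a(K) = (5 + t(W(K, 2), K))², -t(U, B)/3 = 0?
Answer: 21298225/4 ≈ 5.3246e+6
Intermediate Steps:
W(q, O) = 7 (W(q, O) = 4 - 1*(-3) = 4 + 3 = 7)
t(U, B) = 0 (t(U, B) = -3*0 = 0)
a(K) = -25/2 (a(K) = -(5 + 0)²/2 = -½*5² = -½*25 = -25/2)
l(F) = -48 + 8*F² (l(F) = -16 + 8*((F² + 1*F) + (-4 - F)) = -16 + 8*((F² + F) + (-4 - F)) = -16 + 8*((F + F²) + (-4 - F)) = -16 + 8*(-4 + F²) = -16 + (-32 + 8*F²) = -48 + 8*F²)
c = 2320 (c = (-48 + 8*(-4)²)*29 = (-48 + 8*16)*29 = (-48 + 128)*29 = 80*29 = 2320)
(a(-4) + c)² = (-25/2 + 2320)² = (4615/2)² = 21298225/4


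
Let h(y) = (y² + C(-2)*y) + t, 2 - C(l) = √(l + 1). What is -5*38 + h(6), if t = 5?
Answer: -137 - 6*I ≈ -137.0 - 6.0*I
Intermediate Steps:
C(l) = 2 - √(1 + l) (C(l) = 2 - √(l + 1) = 2 - √(1 + l))
h(y) = 5 + y² + y*(2 - I) (h(y) = (y² + (2 - √(1 - 2))*y) + 5 = (y² + (2 - √(-1))*y) + 5 = (y² + (2 - I)*y) + 5 = (y² + y*(2 - I)) + 5 = 5 + y² + y*(2 - I))
-5*38 + h(6) = -5*38 + (5 + 6² + 6*(2 - I)) = -190 + (5 + 36 + (12 - 6*I)) = -190 + (53 - 6*I) = -137 - 6*I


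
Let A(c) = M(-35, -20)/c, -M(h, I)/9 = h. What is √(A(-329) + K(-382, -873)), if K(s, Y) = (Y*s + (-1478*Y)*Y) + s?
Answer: I*√2487540671737/47 ≈ 33557.0*I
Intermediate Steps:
M(h, I) = -9*h
K(s, Y) = s - 1478*Y² + Y*s (K(s, Y) = (Y*s - 1478*Y²) + s = (-1478*Y² + Y*s) + s = s - 1478*Y² + Y*s)
A(c) = 315/c (A(c) = (-9*(-35))/c = 315/c)
√(A(-329) + K(-382, -873)) = √(315/(-329) + (-382 - 1478*(-873)² - 873*(-382))) = √(315*(-1/329) + (-382 - 1478*762129 + 333486)) = √(-45/47 + (-382 - 1126426662 + 333486)) = √(-45/47 - 1126093558) = √(-52926397271/47) = I*√2487540671737/47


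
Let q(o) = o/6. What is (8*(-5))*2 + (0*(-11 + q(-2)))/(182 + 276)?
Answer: -80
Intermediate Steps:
q(o) = o/6 (q(o) = o*(1/6) = o/6)
(8*(-5))*2 + (0*(-11 + q(-2)))/(182 + 276) = (8*(-5))*2 + (0*(-11 + (1/6)*(-2)))/(182 + 276) = -40*2 + (0*(-11 - 1/3))/458 = -80 + (0*(-34/3))*(1/458) = -80 + 0*(1/458) = -80 + 0 = -80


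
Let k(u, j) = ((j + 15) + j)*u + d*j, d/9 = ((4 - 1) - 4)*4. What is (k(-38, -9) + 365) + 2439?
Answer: 3242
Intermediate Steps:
d = -36 (d = 9*(((4 - 1) - 4)*4) = 9*((3 - 4)*4) = 9*(-1*4) = 9*(-4) = -36)
k(u, j) = -36*j + u*(15 + 2*j) (k(u, j) = ((j + 15) + j)*u - 36*j = ((15 + j) + j)*u - 36*j = (15 + 2*j)*u - 36*j = u*(15 + 2*j) - 36*j = -36*j + u*(15 + 2*j))
(k(-38, -9) + 365) + 2439 = ((-36*(-9) + 15*(-38) + 2*(-9)*(-38)) + 365) + 2439 = ((324 - 570 + 684) + 365) + 2439 = (438 + 365) + 2439 = 803 + 2439 = 3242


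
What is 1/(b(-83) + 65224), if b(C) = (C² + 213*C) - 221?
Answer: 1/54213 ≈ 1.8446e-5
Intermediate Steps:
b(C) = -221 + C² + 213*C
1/(b(-83) + 65224) = 1/((-221 + (-83)² + 213*(-83)) + 65224) = 1/((-221 + 6889 - 17679) + 65224) = 1/(-11011 + 65224) = 1/54213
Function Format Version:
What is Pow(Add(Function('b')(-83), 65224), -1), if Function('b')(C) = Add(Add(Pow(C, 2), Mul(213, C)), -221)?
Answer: Rational(1, 54213) ≈ 1.8446e-5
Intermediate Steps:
Function('b')(C) = Add(-221, Pow(C, 2), Mul(213, C))
Pow(Add(Function('b')(-83), 65224), -1) = Pow(Add(Add(-221, Pow(-83, 2), Mul(213, -83)), 65224), -1) = Pow(Add(Add(-221, 6889, -17679), 65224), -1) = Pow(Add(-11011, 65224), -1) = Pow(54213, -1) = Rational(1, 54213)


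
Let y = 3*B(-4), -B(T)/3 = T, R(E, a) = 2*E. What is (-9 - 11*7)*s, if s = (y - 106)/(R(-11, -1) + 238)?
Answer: 1505/54 ≈ 27.870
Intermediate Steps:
B(T) = -3*T
y = 36 (y = 3*(-3*(-4)) = 3*12 = 36)
s = -35/108 (s = (36 - 106)/(2*(-11) + 238) = -70/(-22 + 238) = -70/216 = -70*1/216 = -35/108 ≈ -0.32407)
(-9 - 11*7)*s = (-9 - 11*7)*(-35/108) = (-9 - 77)*(-35/108) = -86*(-35/108) = 1505/54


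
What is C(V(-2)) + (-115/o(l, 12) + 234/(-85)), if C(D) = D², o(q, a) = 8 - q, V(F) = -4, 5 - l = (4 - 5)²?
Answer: -5271/340 ≈ -15.503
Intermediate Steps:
l = 4 (l = 5 - (4 - 5)² = 5 - 1*(-1)² = 5 - 1*1 = 5 - 1 = 4)
C(V(-2)) + (-115/o(l, 12) + 234/(-85)) = (-4)² + (-115/(8 - 1*4) + 234/(-85)) = 16 + (-115/(8 - 4) + 234*(-1/85)) = 16 + (-115/4 - 234/85) = 16 - 10711/340 = -5271/340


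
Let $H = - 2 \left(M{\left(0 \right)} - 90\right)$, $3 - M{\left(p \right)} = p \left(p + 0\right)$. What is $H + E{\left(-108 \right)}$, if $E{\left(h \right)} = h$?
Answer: $66$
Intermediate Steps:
$M{\left(p \right)} = 3 - p^{2}$ ($M{\left(p \right)} = 3 - p \left(p + 0\right) = 3 - p p = 3 - p^{2}$)
$H = 174$ ($H = - 2 \left(\left(3 - 0^{2}\right) - 90\right) = - 2 \left(\left(3 - 0\right) - 90\right) = - 2 \left(\left(3 + 0\right) - 90\right) = - 2 \left(3 - 90\right) = \left(-2\right) \left(-87\right) = 174$)
$H + E{\left(-108 \right)} = 174 - 108 = 66$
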